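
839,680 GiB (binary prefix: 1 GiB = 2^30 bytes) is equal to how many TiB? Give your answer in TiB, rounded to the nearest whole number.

839,680 GiB = 839,680 × 2^30 bytes = 901,599,534,776,320 bytes
1 TiB = 1,099,511,627,776 bytes
901,599,534,776,320 / 1,099,511,627,776 = 820 TiB

820 TiB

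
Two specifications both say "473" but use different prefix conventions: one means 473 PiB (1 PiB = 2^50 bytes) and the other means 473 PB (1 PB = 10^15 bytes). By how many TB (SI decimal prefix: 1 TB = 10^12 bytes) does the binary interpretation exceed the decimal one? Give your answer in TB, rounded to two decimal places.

473 PiB = 473 × 1,125,899,906,842,624 = 532,550,655,936,561,152 bytes
473 PB = 473 × 1,000,000,000,000,000 = 473,000,000,000,000,000 bytes
difference = 59,550,655,936,561,152 bytes
59,550,655,936,561,152 / 1,000,000,000,000 = 59,550.66 TB

59,550.66 TB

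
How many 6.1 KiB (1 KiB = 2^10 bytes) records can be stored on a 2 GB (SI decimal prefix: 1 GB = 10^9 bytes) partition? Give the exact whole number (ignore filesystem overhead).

320,184

Capacity: 2 GB = 2,000,000,000 bytes
Per item: 6.1 KiB = 6,246.4 bytes
⌊2,000,000,000 / 6,246.4⌋ = 320,184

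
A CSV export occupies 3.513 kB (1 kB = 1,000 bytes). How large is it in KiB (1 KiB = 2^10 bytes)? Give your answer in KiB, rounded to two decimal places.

3.43 KiB

3.513 kB = 3.513 × 10^3 bytes = 3,513 bytes
1 KiB = 2^10 bytes = 1,024 bytes
3,513 / 1,024 = 3.43 KiB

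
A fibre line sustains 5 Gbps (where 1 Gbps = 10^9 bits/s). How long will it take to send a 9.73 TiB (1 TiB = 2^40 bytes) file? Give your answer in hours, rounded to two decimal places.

4.75 hours

9.73 TiB = 10,698,248,138,260.48 bytes = 85,585,985,106,083.84 bits
5 Gbps = 5,000,000,000 bits/s
time = 85,585,985,106,083.84 / 5,000,000,000 = 17,117.1970 s
17,117.1970 s / 3600 = 4.75 hours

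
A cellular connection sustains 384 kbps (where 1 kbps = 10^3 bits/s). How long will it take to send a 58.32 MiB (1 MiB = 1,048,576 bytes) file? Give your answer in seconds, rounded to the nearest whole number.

1,274 seconds

58.32 MiB = 61,152,952.32 bytes = 489,223,618.56 bits
384 kbps = 384,000 bits/s
time = 489,223,618.56 / 384,000 = 1,274 s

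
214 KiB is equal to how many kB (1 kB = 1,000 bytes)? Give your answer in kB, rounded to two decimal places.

214 KiB × 1,024 bytes/KiB = 219,136 bytes
1 kB = 10^3 bytes = 1,000 bytes
219,136 / 1,000 = 219.14 kB

219.14 kB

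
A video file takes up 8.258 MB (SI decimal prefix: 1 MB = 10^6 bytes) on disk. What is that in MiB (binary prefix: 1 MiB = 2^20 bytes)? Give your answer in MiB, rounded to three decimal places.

7.875 MiB

8.258 MB × 1,000,000 bytes/MB = 8,258,000 bytes
1 MiB = 2^20 bytes = 1,048,576 bytes
8,258,000 / 1,048,576 = 7.875 MiB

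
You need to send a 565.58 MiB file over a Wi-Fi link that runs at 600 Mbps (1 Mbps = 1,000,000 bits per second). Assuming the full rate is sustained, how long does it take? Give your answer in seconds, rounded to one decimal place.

7.9 seconds

565.58 MiB = 593,053,614.08 bytes = 4,744,428,912.64 bits
600 Mbps = 600,000,000 bits/s
time = 4,744,428,912.64 / 600,000,000 = 7.9 s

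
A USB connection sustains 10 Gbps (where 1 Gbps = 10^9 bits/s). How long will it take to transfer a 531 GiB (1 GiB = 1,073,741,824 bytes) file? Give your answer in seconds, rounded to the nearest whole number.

456 seconds

531 GiB = 570,156,908,544 bytes = 4,561,255,268,352 bits
10 Gbps = 10,000,000,000 bits/s
time = 4,561,255,268,352 / 10,000,000,000 = 456 s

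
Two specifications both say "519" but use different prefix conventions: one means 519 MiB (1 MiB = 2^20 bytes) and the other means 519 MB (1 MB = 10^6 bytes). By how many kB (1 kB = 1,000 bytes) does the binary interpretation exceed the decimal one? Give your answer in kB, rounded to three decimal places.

25,210.944 kB

519 MiB = 519 × 1,048,576 = 544,210,944 bytes
519 MB = 519 × 1,000,000 = 519,000,000 bytes
difference = 25,210,944 bytes
25,210,944 / 1,000 = 25,210.944 kB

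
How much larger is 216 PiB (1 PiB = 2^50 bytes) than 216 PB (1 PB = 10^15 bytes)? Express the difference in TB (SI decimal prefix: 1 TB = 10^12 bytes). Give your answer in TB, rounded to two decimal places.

216 PiB = 216 × 1,125,899,906,842,624 = 243,194,379,878,006,784 bytes
216 PB = 216 × 1,000,000,000,000,000 = 216,000,000,000,000,000 bytes
difference = 27,194,379,878,006,784 bytes
27,194,379,878,006,784 / 1,000,000,000,000 = 27,194.38 TB

27,194.38 TB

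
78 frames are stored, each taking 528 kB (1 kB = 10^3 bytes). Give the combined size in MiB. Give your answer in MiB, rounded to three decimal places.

39.276 MiB

Total = 78 × 528 kB = 41,184 kB
= 41,184 × 1,000 bytes = 41,184,000 bytes
1 MiB = 1,048,576 bytes
41,184,000 / 1,048,576 = 39.276 MiB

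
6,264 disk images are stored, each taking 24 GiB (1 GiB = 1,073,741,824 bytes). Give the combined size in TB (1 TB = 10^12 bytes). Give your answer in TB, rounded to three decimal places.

Total = 6,264 × 24 GiB = 150,336 GiB
= 150,336 × 1,073,741,824 bytes = 161,422,050,852,864 bytes
1 TB = 1,000,000,000,000 bytes
161,422,050,852,864 / 1,000,000,000,000 = 161.422 TB

161.422 TB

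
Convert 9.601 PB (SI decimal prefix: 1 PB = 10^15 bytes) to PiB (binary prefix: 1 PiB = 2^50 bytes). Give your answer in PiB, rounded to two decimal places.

9.601 PB = 9.601 × 10^15 bytes = 9,601,000,000,000,000 bytes
1 PiB = 1,125,899,906,842,624 bytes
9,601,000,000,000,000 / 1,125,899,906,842,624 = 8.53 PiB

8.53 PiB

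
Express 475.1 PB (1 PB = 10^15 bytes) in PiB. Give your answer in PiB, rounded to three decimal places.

475.1 PB = 475.1 × 10^15 bytes = 475,100,000,000,000,000 bytes
1 PiB = 1,125,899,906,842,624 bytes
475,100,000,000,000,000 / 1,125,899,906,842,624 = 421.974 PiB

421.974 PiB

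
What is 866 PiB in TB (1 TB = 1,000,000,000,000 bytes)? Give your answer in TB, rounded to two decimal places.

975,029.32 TB

866 PiB = 866 × 2^50 bytes = 975,029,319,325,712,384 bytes
1 TB = 10^12 bytes = 1,000,000,000,000 bytes
975,029,319,325,712,384 / 1,000,000,000,000 = 975,029.32 TB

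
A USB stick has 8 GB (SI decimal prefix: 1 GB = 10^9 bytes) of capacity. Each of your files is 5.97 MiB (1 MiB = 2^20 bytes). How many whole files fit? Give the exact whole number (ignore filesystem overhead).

Capacity: 8 GB = 8,000,000,000 bytes
Per item: 5.97 MiB = 6,259,998.72 bytes
⌊8,000,000,000 / 6,259,998.72⌋ = 1,277

1,277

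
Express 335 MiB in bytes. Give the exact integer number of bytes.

351,272,960 bytes

335 × 1,048,576 = 351,272,960 bytes  (1 MiB = 2^20 bytes)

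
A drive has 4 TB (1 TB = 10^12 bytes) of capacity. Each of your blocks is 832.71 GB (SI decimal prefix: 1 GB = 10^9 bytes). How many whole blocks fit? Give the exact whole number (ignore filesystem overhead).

4

Capacity: 4 TB = 4,000,000,000,000 bytes
Per item: 832.71 GB = 832,710,000,000 bytes
⌊4,000,000,000,000 / 832,710,000,000⌋ = 4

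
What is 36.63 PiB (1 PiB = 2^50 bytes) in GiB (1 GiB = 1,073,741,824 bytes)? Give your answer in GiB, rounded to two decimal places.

38,409,338.88 GiB

36.63 PiB × 1,125,899,906,842,624 bytes/PiB = 41,241,713,587,645,317.12 bytes
1 GiB = 1,073,741,824 bytes
41,241,713,587,645,317.12 / 1,073,741,824 = 38,409,338.88 GiB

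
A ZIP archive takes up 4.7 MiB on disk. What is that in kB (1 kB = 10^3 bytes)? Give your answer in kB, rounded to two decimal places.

4,928.31 kB

4.7 MiB = 4.7 × 2^20 bytes = 4,928,307.2 bytes
1 kB = 1,000 bytes
4,928,307.2 / 1,000 = 4,928.31 kB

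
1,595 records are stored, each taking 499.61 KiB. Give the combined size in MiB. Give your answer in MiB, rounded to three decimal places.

Total = 1,595 × 499.61 KiB = 796877.95 KiB
= 796877.95 × 1,024 bytes = 816,003,020.8 bytes
1 MiB = 1,048,576 bytes
816,003,020.8 / 1,048,576 = 778.201 MiB

778.201 MiB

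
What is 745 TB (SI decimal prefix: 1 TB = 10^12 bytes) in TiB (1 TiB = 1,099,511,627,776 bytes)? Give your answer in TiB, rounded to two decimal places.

677.57 TiB

745 TB = 745 × 10^12 bytes = 745,000,000,000,000 bytes
1 TiB = 1,099,511,627,776 bytes
745,000,000,000,000 / 1,099,511,627,776 = 677.57 TiB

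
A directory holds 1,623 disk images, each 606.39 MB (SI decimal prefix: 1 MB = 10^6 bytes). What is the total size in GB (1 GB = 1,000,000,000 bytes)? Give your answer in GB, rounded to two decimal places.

984.17 GB

Total = 1,623 × 606.39 MB = 984170.97 MB
= 984170.97 × 1,000,000 bytes = 984,170,970,000 bytes
1 GB = 1,000,000,000 bytes
984,170,970,000 / 1,000,000,000 = 984.17 GB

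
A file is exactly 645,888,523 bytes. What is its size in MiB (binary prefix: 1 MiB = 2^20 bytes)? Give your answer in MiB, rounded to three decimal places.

615.967 MiB

645,888,523 bytes given.
1 MiB = 1,048,576 bytes
645,888,523 / 1,048,576 = 615.967 MiB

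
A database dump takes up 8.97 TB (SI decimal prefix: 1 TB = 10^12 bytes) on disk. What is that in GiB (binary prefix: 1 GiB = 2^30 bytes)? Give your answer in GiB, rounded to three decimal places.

8.97 TB = 8.97 × 10^12 bytes = 8,970,000,000,000 bytes
1 GiB = 1,073,741,824 bytes
8,970,000,000,000 / 1,073,741,824 = 8,353.963 GiB

8,353.963 GiB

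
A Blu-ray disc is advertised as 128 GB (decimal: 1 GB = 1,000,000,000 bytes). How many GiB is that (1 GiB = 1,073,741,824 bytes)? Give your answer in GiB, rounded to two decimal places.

119.21 GiB

128 GB × 1,000,000,000 bytes/GB = 128,000,000,000 bytes
1 GiB = 1,073,741,824 bytes
128,000,000,000 / 1,073,741,824 = 119.21 GiB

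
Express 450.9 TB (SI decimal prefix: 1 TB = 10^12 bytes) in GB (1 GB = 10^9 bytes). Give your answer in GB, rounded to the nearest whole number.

450.9 TB = 450.9 × 10^12 bytes = 450,900,000,000,000 bytes
1 GB = 10^9 bytes = 1,000,000,000 bytes
450,900,000,000,000 / 1,000,000,000 = 450,900 GB

450,900 GB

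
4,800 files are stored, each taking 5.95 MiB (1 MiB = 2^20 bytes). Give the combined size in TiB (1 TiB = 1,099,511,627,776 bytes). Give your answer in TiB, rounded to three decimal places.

0.027 TiB

Total = 4,800 × 5.95 MiB = 28,560 MiB
= 28,560 × 1,048,576 bytes = 29,947,330,560 bytes
1 TiB = 1,099,511,627,776 bytes
29,947,330,560 / 1,099,511,627,776 = 0.027 TiB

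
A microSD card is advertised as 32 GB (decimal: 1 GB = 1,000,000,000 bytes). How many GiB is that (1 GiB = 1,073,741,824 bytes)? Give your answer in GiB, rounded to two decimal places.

29.80 GiB

32 GB × 1,000,000,000 bytes/GB = 32,000,000,000 bytes
1 GiB = 1,073,741,824 bytes
32,000,000,000 / 1,073,741,824 = 29.80 GiB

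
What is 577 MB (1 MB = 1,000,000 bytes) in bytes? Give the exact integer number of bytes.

577,000,000 bytes

577 × 1,000,000 = 577,000,000 bytes  (1 MB = 10^6 bytes)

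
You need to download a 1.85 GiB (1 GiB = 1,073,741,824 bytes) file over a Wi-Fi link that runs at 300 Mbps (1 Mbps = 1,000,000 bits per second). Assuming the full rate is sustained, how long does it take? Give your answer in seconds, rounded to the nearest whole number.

53 seconds

1.85 GiB = 1,986,422,374.4 bytes = 15,891,378,995.2 bits
300 Mbps = 300,000,000 bits/s
time = 15,891,378,995.2 / 300,000,000 = 53 s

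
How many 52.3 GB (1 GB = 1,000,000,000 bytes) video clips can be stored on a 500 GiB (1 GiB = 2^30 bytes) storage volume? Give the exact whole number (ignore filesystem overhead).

Capacity: 500 GiB = 536,870,912,000 bytes
Per item: 52.3 GB = 52,300,000,000 bytes
⌊536,870,912,000 / 52,300,000,000⌋ = 10

10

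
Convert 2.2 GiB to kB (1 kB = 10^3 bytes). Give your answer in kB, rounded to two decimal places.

2,362,232.01 kB

2.2 GiB × 1,073,741,824 bytes/GiB = 2,362,232,012.8 bytes
1 kB = 1,000 bytes
2,362,232,012.8 / 1,000 = 2,362,232.01 kB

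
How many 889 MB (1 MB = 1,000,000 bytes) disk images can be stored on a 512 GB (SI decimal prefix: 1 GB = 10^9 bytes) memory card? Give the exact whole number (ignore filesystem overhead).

Capacity: 512 GB = 512,000,000,000 bytes
Per item: 889 MB = 889,000,000 bytes
⌊512,000,000,000 / 889,000,000⌋ = 575

575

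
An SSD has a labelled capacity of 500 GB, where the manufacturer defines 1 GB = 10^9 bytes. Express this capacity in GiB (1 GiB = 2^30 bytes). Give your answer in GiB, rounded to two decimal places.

465.66 GiB

500 GB = 500 × 10^9 bytes = 500,000,000,000 bytes
1 GiB = 1,073,741,824 bytes
500,000,000,000 / 1,073,741,824 = 465.66 GiB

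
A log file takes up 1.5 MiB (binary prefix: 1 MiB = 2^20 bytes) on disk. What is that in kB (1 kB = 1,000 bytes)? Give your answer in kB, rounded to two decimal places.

1.5 MiB × 1,048,576 bytes/MiB = 1,572,864 bytes
1 kB = 1,000 bytes
1,572,864 / 1,000 = 1,572.86 kB

1,572.86 kB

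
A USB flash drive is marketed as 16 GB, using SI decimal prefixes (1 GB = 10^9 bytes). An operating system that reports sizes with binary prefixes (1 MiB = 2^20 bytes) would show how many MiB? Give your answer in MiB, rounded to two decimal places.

15,258.79 MiB

16 GB = 16 × 10^9 bytes = 16,000,000,000 bytes
1 MiB = 2^20 bytes = 1,048,576 bytes
16,000,000,000 / 1,048,576 = 15,258.79 MiB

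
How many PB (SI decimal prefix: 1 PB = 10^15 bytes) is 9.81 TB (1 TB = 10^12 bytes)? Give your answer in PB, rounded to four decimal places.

0.0098 PB

9.81 TB = 9.81 × 10^12 bytes = 9,810,000,000,000 bytes
1 PB = 10^15 bytes = 1,000,000,000,000,000 bytes
9,810,000,000,000 / 1,000,000,000,000,000 = 0.0098 PB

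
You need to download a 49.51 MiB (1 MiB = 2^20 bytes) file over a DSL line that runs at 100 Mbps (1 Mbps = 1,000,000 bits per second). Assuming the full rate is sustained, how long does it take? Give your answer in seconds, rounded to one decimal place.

49.51 MiB = 51,914,997.76 bytes = 415,319,982.08 bits
100 Mbps = 100,000,000 bits/s
time = 415,319,982.08 / 100,000,000 = 4.2 s

4.2 seconds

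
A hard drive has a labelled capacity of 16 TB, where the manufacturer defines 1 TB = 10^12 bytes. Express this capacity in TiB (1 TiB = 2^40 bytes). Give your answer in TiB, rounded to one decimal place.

14.6 TiB

16 TB × 1,000,000,000,000 bytes/TB = 16,000,000,000,000 bytes
1 TiB = 1,099,511,627,776 bytes
16,000,000,000,000 / 1,099,511,627,776 = 14.6 TiB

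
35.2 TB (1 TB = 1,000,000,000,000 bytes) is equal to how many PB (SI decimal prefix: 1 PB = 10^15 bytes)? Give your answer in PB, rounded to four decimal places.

35.2 TB = 35.2 × 10^12 bytes = 35,200,000,000,000 bytes
1 PB = 1,000,000,000,000,000 bytes
35,200,000,000,000 / 1,000,000,000,000,000 = 0.0352 PB

0.0352 PB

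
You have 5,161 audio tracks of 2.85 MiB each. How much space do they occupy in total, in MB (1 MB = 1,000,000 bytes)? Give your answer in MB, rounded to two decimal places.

15,423.35 MB

Total = 5,161 × 2.85 MiB = 14708.85 MiB
= 14708.85 × 1,048,576 bytes = 15,423,347,097.6 bytes
1 MB = 1,000,000 bytes
15,423,347,097.6 / 1,000,000 = 15,423.35 MB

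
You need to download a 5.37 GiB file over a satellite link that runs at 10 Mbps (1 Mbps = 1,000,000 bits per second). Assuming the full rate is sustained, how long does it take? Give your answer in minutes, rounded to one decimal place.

76.9 minutes

5.37 GiB = 5,765,993,594.88 bytes = 46,127,948,759.04 bits
10 Mbps = 10,000,000 bits/s
time = 46,127,948,759.04 / 10,000,000 = 4,612.79 s
4,612.79 s / 60 = 76.9 minutes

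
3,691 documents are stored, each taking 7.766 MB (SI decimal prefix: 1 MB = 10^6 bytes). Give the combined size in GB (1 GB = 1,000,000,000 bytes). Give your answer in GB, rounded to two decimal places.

28.66 GB

Total = 3,691 × 7.766 MB = 28664.306 MB
= 28664.306 × 1,000,000 bytes = 28,664,306,000 bytes
1 GB = 1,000,000,000 bytes
28,664,306,000 / 1,000,000,000 = 28.66 GB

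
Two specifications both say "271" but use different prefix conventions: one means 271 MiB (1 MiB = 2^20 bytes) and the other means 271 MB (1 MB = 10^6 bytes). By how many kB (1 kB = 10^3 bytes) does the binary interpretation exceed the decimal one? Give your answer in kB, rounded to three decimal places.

271 MiB = 271 × 1,048,576 = 284,164,096 bytes
271 MB = 271 × 1,000,000 = 271,000,000 bytes
difference = 13,164,096 bytes
13,164,096 / 1,000 = 13,164.096 kB

13,164.096 kB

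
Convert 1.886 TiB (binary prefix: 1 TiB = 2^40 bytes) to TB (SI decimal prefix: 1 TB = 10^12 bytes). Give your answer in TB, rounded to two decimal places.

2.07 TB

1.886 TiB × 1,099,511,627,776 bytes/TiB = 2,073,678,929,985.536 bytes
1 TB = 1,000,000,000,000 bytes
2,073,678,929,985.536 / 1,000,000,000,000 = 2.07 TB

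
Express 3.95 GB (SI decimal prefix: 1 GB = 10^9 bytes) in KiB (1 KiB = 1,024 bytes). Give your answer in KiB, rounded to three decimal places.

3.95 GB × 1,000,000,000 bytes/GB = 3,950,000,000 bytes
1 KiB = 1,024 bytes
3,950,000,000 / 1,024 = 3,857,421.875 KiB

3,857,421.875 KiB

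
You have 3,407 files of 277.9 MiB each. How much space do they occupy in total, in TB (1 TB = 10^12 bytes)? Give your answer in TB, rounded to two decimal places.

Total = 3,407 × 277.9 MiB = 946805.3 MiB
= 946805.3 × 1,048,576 bytes = 992,797,314,252.8 bytes
1 TB = 1,000,000,000,000 bytes
992,797,314,252.8 / 1,000,000,000,000 = 0.99 TB

0.99 TB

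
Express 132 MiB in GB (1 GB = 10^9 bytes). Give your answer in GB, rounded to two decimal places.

132 MiB = 132 × 2^20 bytes = 138,412,032 bytes
1 GB = 10^9 bytes = 1,000,000,000 bytes
138,412,032 / 1,000,000,000 = 0.14 GB

0.14 GB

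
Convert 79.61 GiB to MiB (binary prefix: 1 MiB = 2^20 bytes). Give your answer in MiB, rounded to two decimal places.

79.61 GiB = 79.61 × 2^30 bytes = 85,480,586,608.64 bytes
1 MiB = 2^20 bytes = 1,048,576 bytes
85,480,586,608.64 / 1,048,576 = 81,520.64 MiB

81,520.64 MiB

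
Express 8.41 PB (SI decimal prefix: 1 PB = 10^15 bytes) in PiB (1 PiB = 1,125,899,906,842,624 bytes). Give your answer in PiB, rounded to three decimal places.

8.41 PB × 1,000,000,000,000,000 bytes/PB = 8,410,000,000,000,000 bytes
1 PiB = 2^50 bytes = 1,125,899,906,842,624 bytes
8,410,000,000,000,000 / 1,125,899,906,842,624 = 7.470 PiB

7.470 PiB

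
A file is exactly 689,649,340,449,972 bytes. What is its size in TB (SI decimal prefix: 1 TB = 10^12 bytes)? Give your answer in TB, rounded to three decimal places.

689,649,340,449,972 bytes given.
1 TB = 10^12 bytes = 1,000,000,000,000 bytes
689,649,340,449,972 / 1,000,000,000,000 = 689.649 TB

689.649 TB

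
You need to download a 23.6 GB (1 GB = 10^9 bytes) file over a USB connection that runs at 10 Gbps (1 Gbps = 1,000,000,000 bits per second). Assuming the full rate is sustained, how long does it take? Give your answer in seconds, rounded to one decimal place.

23.6 GB = 23,600,000,000 bytes = 188,800,000,000 bits
10 Gbps = 10,000,000,000 bits/s
time = 188,800,000,000 / 10,000,000,000 = 18.9 s

18.9 seconds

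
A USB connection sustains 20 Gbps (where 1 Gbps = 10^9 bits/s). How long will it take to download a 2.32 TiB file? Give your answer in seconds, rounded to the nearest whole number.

1,020 seconds

2.32 TiB = 2,550,866,976,440.32 bytes = 20,406,935,811,522.56 bits
20 Gbps = 20,000,000,000 bits/s
time = 20,406,935,811,522.56 / 20,000,000,000 = 1,020 s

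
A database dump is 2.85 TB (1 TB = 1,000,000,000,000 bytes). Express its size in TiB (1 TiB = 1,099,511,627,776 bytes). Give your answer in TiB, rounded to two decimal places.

2.85 TB = 2.85 × 10^12 bytes = 2,850,000,000,000 bytes
1 TiB = 2^40 bytes = 1,099,511,627,776 bytes
2,850,000,000,000 / 1,099,511,627,776 = 2.59 TiB

2.59 TiB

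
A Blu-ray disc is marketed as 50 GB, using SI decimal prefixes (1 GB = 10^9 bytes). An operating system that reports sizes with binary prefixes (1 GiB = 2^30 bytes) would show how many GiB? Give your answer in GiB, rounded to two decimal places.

46.57 GiB

50 GB = 50 × 10^9 bytes = 50,000,000,000 bytes
1 GiB = 2^30 bytes = 1,073,741,824 bytes
50,000,000,000 / 1,073,741,824 = 46.57 GiB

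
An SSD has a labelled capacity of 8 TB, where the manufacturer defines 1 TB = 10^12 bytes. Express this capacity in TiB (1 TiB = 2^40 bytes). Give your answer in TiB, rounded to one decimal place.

7.3 TiB

8 TB = 8 × 10^12 bytes = 8,000,000,000,000 bytes
1 TiB = 1,099,511,627,776 bytes
8,000,000,000,000 / 1,099,511,627,776 = 7.3 TiB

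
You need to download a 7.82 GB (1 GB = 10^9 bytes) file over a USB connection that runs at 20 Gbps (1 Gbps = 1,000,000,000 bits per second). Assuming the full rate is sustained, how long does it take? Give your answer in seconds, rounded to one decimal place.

3.1 seconds

7.82 GB = 7,820,000,000 bytes = 62,560,000,000 bits
20 Gbps = 20,000,000,000 bits/s
time = 62,560,000,000 / 20,000,000,000 = 3.1 s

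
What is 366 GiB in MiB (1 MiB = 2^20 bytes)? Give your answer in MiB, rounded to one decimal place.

374,784.0 MiB

366 GiB × 1,073,741,824 bytes/GiB = 392,989,507,584 bytes
1 MiB = 1,048,576 bytes
392,989,507,584 / 1,048,576 = 374,784.0 MiB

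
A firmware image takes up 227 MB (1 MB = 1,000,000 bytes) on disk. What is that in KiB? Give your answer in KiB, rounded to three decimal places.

221,679.688 KiB

227 MB = 227 × 10^6 bytes = 227,000,000 bytes
1 KiB = 1,024 bytes
227,000,000 / 1,024 = 221,679.688 KiB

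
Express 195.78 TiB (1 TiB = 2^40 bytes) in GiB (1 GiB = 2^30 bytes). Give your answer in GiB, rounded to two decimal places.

195.78 TiB = 195.78 × 2^40 bytes = 215,262,386,485,985.28 bytes
1 GiB = 2^30 bytes = 1,073,741,824 bytes
215,262,386,485,985.28 / 1,073,741,824 = 200,478.72 GiB

200,478.72 GiB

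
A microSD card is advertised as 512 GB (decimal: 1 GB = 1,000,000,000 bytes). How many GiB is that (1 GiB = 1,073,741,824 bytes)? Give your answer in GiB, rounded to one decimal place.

476.8 GiB

512 GB = 512 × 10^9 bytes = 512,000,000,000 bytes
1 GiB = 2^30 bytes = 1,073,741,824 bytes
512,000,000,000 / 1,073,741,824 = 476.8 GiB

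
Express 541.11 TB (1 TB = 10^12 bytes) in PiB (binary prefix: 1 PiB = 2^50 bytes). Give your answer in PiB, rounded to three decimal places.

0.481 PiB

541.11 TB × 1,000,000,000,000 bytes/TB = 541,110,000,000,000 bytes
1 PiB = 2^50 bytes = 1,125,899,906,842,624 bytes
541,110,000,000,000 / 1,125,899,906,842,624 = 0.481 PiB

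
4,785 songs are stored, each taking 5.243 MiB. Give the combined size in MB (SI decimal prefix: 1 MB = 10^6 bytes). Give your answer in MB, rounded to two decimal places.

Total = 4,785 × 5.243 MiB = 25087.755 MiB
= 25087.755 × 1,048,576 bytes = 26,306,417,786.88 bytes
1 MB = 1,000,000 bytes
26,306,417,786.88 / 1,000,000 = 26,306.42 MB

26,306.42 MB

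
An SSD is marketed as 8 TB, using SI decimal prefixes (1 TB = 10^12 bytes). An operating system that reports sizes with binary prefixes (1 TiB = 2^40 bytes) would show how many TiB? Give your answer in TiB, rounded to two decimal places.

7.28 TiB

8 TB = 8 × 10^12 bytes = 8,000,000,000,000 bytes
1 TiB = 2^40 bytes = 1,099,511,627,776 bytes
8,000,000,000,000 / 1,099,511,627,776 = 7.28 TiB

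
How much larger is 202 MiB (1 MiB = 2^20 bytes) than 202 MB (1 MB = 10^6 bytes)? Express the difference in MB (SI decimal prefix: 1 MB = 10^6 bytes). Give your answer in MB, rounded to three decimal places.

202 MiB = 202 × 1,048,576 = 211,812,352 bytes
202 MB = 202 × 1,000,000 = 202,000,000 bytes
difference = 9,812,352 bytes
9,812,352 / 1,000,000 = 9.812 MB

9.812 MB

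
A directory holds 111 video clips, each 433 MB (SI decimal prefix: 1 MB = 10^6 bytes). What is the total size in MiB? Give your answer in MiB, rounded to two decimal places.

Total = 111 × 433 MB = 48,063 MB
= 48,063 × 1,000,000 bytes = 48,063,000,000 bytes
1 MiB = 1,048,576 bytes
48,063,000,000 / 1,048,576 = 45,836.45 MiB

45,836.45 MiB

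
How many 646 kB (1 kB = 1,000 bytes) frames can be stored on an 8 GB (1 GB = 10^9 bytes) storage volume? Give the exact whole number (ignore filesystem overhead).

Capacity: 8 GB = 8,000,000,000 bytes
Per item: 646 kB = 646,000 bytes
⌊8,000,000,000 / 646,000⌋ = 12,383

12,383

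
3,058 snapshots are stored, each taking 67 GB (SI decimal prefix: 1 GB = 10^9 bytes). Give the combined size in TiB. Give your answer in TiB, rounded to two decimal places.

Total = 3,058 × 67 GB = 204,886 GB
= 204,886 × 1,000,000,000 bytes = 204,886,000,000,000 bytes
1 TiB = 1,099,511,627,776 bytes
204,886,000,000,000 / 1,099,511,627,776 = 186.34 TiB

186.34 TiB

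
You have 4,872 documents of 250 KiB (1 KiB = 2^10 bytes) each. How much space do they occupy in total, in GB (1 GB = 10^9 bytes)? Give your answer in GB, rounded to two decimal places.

1.25 GB

Total = 4,872 × 250 KiB = 1,218,000 KiB
= 1,218,000 × 1,024 bytes = 1,247,232,000 bytes
1 GB = 1,000,000,000 bytes
1,247,232,000 / 1,000,000,000 = 1.25 GB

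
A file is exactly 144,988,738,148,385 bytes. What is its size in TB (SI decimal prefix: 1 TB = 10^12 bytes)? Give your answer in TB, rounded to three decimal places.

144,988,738,148,385 bytes given.
1 TB = 10^12 bytes = 1,000,000,000,000 bytes
144,988,738,148,385 / 1,000,000,000,000 = 144.989 TB

144.989 TB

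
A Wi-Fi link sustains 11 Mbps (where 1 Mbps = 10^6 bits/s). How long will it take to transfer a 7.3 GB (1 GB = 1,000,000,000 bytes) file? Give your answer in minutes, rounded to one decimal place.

88.5 minutes

7.3 GB = 7,300,000,000 bytes = 58,400,000,000 bits
11 Mbps = 11,000,000 bits/s
time = 58,400,000,000 / 11,000,000 = 5,309.09 s
5,309.09 s / 60 = 88.5 minutes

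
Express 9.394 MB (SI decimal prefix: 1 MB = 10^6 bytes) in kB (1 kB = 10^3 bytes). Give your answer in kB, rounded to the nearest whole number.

9.394 MB = 9.394 × 10^6 bytes = 9,394,000 bytes
1 kB = 10^3 bytes = 1,000 bytes
9,394,000 / 1,000 = 9,394 kB

9,394 kB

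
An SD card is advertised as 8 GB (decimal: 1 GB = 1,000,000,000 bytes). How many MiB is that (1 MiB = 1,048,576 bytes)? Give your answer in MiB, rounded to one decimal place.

7,629.4 MiB

8 GB × 1,000,000,000 bytes/GB = 8,000,000,000 bytes
1 MiB = 1,048,576 bytes
8,000,000,000 / 1,048,576 = 7,629.4 MiB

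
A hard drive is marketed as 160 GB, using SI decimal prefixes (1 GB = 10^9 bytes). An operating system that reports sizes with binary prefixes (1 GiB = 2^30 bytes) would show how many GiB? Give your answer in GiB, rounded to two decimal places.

160 GB × 1,000,000,000 bytes/GB = 160,000,000,000 bytes
1 GiB = 1,073,741,824 bytes
160,000,000,000 / 1,073,741,824 = 149.01 GiB

149.01 GiB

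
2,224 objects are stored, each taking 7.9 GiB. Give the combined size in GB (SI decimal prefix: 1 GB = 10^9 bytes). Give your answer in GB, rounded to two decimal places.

18,865.21 GB

Total = 2,224 × 7.9 GiB = 17569.6 GiB
= 17569.6 × 1,073,741,824 bytes = 18,865,214,350,950.4 bytes
1 GB = 1,000,000,000 bytes
18,865,214,350,950.4 / 1,000,000,000 = 18,865.21 GB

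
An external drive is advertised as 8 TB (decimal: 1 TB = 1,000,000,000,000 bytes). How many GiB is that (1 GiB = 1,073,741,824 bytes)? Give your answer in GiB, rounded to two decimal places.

7,450.58 GiB

8 TB = 8 × 10^12 bytes = 8,000,000,000,000 bytes
1 GiB = 2^30 bytes = 1,073,741,824 bytes
8,000,000,000,000 / 1,073,741,824 = 7,450.58 GiB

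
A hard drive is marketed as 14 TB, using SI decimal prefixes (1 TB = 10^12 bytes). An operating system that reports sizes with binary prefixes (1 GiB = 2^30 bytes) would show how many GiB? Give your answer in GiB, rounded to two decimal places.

14 TB × 1,000,000,000,000 bytes/TB = 14,000,000,000,000 bytes
1 GiB = 2^30 bytes = 1,073,741,824 bytes
14,000,000,000,000 / 1,073,741,824 = 13,038.52 GiB

13,038.52 GiB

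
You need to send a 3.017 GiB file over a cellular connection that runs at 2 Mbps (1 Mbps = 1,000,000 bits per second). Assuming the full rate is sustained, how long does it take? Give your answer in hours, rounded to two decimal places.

3.60 hours

3.017 GiB = 3,239,479,083.008 bytes = 25,915,832,664.064 bits
2 Mbps = 2,000,000 bits/s
time = 25,915,832,664.064 / 2,000,000 = 12,957.9163 s
12,957.9163 s / 3600 = 3.60 hours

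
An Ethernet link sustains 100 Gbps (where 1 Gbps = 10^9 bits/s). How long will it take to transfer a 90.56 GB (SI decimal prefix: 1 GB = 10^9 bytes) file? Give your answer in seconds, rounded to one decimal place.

7.2 seconds

90.56 GB = 90,560,000,000 bytes = 724,480,000,000 bits
100 Gbps = 100,000,000,000 bits/s
time = 724,480,000,000 / 100,000,000,000 = 7.2 s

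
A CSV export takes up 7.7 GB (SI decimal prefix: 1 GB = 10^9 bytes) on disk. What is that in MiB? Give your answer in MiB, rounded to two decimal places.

7,343.29 MiB

7.7 GB = 7.7 × 10^9 bytes = 7,700,000,000 bytes
1 MiB = 2^20 bytes = 1,048,576 bytes
7,700,000,000 / 1,048,576 = 7,343.29 MiB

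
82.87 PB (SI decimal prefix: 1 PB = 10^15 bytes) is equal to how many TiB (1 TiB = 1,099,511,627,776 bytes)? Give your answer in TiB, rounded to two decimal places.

82.87 PB = 82.87 × 10^15 bytes = 82,870,000,000,000,000 bytes
1 TiB = 2^40 bytes = 1,099,511,627,776 bytes
82,870,000,000,000,000 / 1,099,511,627,776 = 75,369.83 TiB

75,369.83 TiB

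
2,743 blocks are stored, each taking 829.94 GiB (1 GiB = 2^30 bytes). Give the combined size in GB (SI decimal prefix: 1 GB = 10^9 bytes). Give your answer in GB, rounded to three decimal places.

2,444,400.557 GB

Total = 2,743 × 829.94 GiB = 2276525.42 GiB
= 2276525.42 × 1,073,741,824 bytes = 2,444,400,556,853,166.08 bytes
1 GB = 1,000,000,000 bytes
2,444,400,556,853,166.08 / 1,000,000,000 = 2,444,400.557 GB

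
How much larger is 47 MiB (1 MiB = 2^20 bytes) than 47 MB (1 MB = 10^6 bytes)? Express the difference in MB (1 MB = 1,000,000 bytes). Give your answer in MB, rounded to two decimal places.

2.28 MB

47 MiB = 47 × 1,048,576 = 49,283,072 bytes
47 MB = 47 × 1,000,000 = 47,000,000 bytes
difference = 2,283,072 bytes
2,283,072 / 1,000,000 = 2.28 MB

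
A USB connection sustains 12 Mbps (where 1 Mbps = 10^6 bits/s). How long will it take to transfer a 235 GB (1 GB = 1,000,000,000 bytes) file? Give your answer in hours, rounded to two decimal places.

43.52 hours

235 GB = 235,000,000,000 bytes = 1,880,000,000,000 bits
12 Mbps = 12,000,000 bits/s
time = 1,880,000,000,000 / 12,000,000 = 156,666.6667 s
156,666.6667 s / 3600 = 43.52 hours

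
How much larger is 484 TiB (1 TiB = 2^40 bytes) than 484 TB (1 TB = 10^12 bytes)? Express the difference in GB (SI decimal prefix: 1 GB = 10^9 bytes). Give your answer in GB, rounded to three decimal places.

48,163.628 GB

484 TiB = 484 × 1,099,511,627,776 = 532,163,627,843,584 bytes
484 TB = 484 × 1,000,000,000,000 = 484,000,000,000,000 bytes
difference = 48,163,627,843,584 bytes
48,163,627,843,584 / 1,000,000,000 = 48,163.628 GB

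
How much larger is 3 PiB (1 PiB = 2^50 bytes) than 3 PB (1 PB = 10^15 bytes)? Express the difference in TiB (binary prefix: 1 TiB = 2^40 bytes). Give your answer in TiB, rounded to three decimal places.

3 PiB = 3 × 1,125,899,906,842,624 = 3,377,699,720,527,872 bytes
3 PB = 3 × 1,000,000,000,000,000 = 3,000,000,000,000,000 bytes
difference = 377,699,720,527,872 bytes
377,699,720,527,872 / 1,099,511,627,776 = 343.516 TiB

343.516 TiB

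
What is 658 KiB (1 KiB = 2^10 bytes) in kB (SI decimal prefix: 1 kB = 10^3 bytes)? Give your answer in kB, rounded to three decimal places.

673.792 kB

658 KiB × 1,024 bytes/KiB = 673,792 bytes
1 kB = 10^3 bytes = 1,000 bytes
673,792 / 1,000 = 673.792 kB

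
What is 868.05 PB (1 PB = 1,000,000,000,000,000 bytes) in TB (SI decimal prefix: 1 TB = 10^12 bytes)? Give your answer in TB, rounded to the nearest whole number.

868,050 TB

868.05 PB × 1,000,000,000,000,000 bytes/PB = 868,050,000,000,000,000 bytes
1 TB = 1,000,000,000,000 bytes
868,050,000,000,000,000 / 1,000,000,000,000 = 868,050 TB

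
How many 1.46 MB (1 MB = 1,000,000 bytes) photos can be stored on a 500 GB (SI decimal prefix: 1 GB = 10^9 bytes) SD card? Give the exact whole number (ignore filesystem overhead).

342,465

Capacity: 500 GB = 500,000,000,000 bytes
Per item: 1.46 MB = 1,460,000 bytes
⌊500,000,000,000 / 1,460,000⌋ = 342,465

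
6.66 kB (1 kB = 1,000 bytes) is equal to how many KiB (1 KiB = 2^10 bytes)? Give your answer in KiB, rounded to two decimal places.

6.50 KiB

6.66 kB × 1,000 bytes/kB = 6,660 bytes
1 KiB = 2^10 bytes = 1,024 bytes
6,660 / 1,024 = 6.50 KiB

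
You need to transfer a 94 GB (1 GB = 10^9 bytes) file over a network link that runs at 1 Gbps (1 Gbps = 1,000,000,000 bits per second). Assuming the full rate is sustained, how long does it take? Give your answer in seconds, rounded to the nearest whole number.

94 GB = 94,000,000,000 bytes = 752,000,000,000 bits
1 Gbps = 1,000,000,000 bits/s
time = 752,000,000,000 / 1,000,000,000 = 752 s

752 seconds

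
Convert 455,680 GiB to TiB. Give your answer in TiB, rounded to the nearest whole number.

455,680 GiB × 1,073,741,824 bytes/GiB = 489,282,674,360,320 bytes
1 TiB = 1,099,511,627,776 bytes
489,282,674,360,320 / 1,099,511,627,776 = 445 TiB

445 TiB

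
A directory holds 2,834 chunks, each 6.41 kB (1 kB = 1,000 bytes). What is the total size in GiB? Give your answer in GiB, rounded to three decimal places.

Total = 2,834 × 6.41 kB = 18165.94 kB
= 18165.94 × 1,000 bytes = 18,165,940 bytes
1 GiB = 1,073,741,824 bytes
18,165,940 / 1,073,741,824 = 0.017 GiB

0.017 GiB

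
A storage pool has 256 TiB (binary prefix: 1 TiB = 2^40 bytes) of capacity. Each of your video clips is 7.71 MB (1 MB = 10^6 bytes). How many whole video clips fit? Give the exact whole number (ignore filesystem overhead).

Capacity: 256 TiB = 281,474,976,710,656 bytes
Per item: 7.71 MB = 7,710,000 bytes
⌊281,474,976,710,656 / 7,710,000⌋ = 36,507,779

36,507,779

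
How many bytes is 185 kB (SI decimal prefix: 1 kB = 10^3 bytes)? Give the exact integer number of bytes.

185,000 bytes

185 × 1,000 = 185,000 bytes  (1 kB = 10^3 bytes)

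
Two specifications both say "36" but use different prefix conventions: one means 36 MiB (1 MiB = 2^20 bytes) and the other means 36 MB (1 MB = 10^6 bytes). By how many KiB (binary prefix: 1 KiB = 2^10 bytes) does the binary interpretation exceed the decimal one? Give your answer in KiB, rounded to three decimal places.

36 MiB = 36 × 1,048,576 = 37,748,736 bytes
36 MB = 36 × 1,000,000 = 36,000,000 bytes
difference = 1,748,736 bytes
1,748,736 / 1,024 = 1,707.750 KiB

1,707.750 KiB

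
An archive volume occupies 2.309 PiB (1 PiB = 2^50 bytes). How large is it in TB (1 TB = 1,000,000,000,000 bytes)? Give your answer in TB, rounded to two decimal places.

2,599.70 TB

2.309 PiB × 1,125,899,906,842,624 bytes/PiB = 2,599,702,884,899,618.816 bytes
1 TB = 10^12 bytes = 1,000,000,000,000 bytes
2,599,702,884,899,618.816 / 1,000,000,000,000 = 2,599.70 TB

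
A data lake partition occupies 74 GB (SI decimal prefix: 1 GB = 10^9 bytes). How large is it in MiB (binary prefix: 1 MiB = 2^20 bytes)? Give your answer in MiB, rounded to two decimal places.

70,571.90 MiB

74 GB × 1,000,000,000 bytes/GB = 74,000,000,000 bytes
1 MiB = 2^20 bytes = 1,048,576 bytes
74,000,000,000 / 1,048,576 = 70,571.90 MiB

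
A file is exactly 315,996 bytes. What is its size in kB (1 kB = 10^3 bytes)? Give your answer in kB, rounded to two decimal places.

316.00 kB

315,996 bytes given.
1 kB = 10^3 bytes = 1,000 bytes
315,996 / 1,000 = 316.00 kB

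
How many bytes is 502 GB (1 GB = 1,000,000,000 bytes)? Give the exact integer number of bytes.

502 × 1,000,000,000 = 502,000,000,000 bytes  (1 GB = 10^9 bytes)

502,000,000,000 bytes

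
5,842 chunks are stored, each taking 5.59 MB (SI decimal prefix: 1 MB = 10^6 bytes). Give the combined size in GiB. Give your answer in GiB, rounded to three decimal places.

30.414 GiB

Total = 5,842 × 5.59 MB = 32656.78 MB
= 32656.78 × 1,000,000 bytes = 32,656,780,000 bytes
1 GiB = 1,073,741,824 bytes
32,656,780,000 / 1,073,741,824 = 30.414 GiB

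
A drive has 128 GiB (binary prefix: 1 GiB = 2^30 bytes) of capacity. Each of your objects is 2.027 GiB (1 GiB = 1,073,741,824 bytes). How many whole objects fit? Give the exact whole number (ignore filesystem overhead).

Capacity: 128 GiB = 137,438,953,472 bytes
Per item: 2.027 GiB = 2,176,474,677.248 bytes
⌊137,438,953,472 / 2,176,474,677.248⌋ = 63

63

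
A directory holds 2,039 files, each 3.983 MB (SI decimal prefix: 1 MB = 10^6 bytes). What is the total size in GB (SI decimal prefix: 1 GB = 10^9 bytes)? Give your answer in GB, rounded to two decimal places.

Total = 2,039 × 3.983 MB = 8121.337 MB
= 8121.337 × 1,000,000 bytes = 8,121,337,000 bytes
1 GB = 1,000,000,000 bytes
8,121,337,000 / 1,000,000,000 = 8.12 GB

8.12 GB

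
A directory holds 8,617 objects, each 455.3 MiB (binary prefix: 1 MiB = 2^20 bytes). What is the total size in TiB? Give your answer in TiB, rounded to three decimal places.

Total = 8,617 × 455.3 MiB = 3923320.1 MiB
= 3923320.1 × 1,048,576 bytes = 4,113,899,297,177.6 bytes
1 TiB = 1,099,511,627,776 bytes
4,113,899,297,177.6 / 1,099,511,627,776 = 3.742 TiB

3.742 TiB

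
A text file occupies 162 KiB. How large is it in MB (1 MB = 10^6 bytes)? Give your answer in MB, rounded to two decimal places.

162 KiB = 162 × 2^10 bytes = 165,888 bytes
1 MB = 10^6 bytes = 1,000,000 bytes
165,888 / 1,000,000 = 0.17 MB

0.17 MB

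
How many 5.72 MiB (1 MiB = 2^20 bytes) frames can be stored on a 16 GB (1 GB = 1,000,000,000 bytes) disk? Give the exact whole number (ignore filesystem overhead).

2,667

Capacity: 16 GB = 16,000,000,000 bytes
Per item: 5.72 MiB = 5,997,854.72 bytes
⌊16,000,000,000 / 5,997,854.72⌋ = 2,667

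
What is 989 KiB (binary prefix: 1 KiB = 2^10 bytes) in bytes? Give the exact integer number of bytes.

1,012,736 bytes

989 × 1,024 = 1,012,736 bytes  (1 KiB = 2^10 bytes)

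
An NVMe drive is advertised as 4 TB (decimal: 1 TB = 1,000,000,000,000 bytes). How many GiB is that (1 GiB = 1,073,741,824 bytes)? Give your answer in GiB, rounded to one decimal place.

3,725.3 GiB

4 TB = 4 × 10^12 bytes = 4,000,000,000,000 bytes
1 GiB = 2^30 bytes = 1,073,741,824 bytes
4,000,000,000,000 / 1,073,741,824 = 3,725.3 GiB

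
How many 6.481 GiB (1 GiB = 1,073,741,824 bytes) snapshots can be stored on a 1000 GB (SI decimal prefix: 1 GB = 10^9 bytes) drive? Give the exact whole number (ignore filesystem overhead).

143

Capacity: 1000 GB = 1,000,000,000,000 bytes
Per item: 6.481 GiB = 6,958,920,761.344 bytes
⌊1,000,000,000,000 / 6,958,920,761.344⌋ = 143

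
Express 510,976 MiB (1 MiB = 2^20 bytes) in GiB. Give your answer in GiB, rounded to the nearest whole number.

499 GiB

510,976 MiB = 510,976 × 2^20 bytes = 535,797,170,176 bytes
1 GiB = 2^30 bytes = 1,073,741,824 bytes
535,797,170,176 / 1,073,741,824 = 499 GiB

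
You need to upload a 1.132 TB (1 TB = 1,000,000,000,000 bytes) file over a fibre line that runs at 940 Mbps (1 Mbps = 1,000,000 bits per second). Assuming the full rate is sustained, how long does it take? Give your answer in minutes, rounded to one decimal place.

160.6 minutes

1.132 TB = 1,132,000,000,000 bytes = 9,056,000,000,000 bits
940 Mbps = 940,000,000 bits/s
time = 9,056,000,000,000 / 940,000,000 = 9,634.04 s
9,634.04 s / 60 = 160.6 minutes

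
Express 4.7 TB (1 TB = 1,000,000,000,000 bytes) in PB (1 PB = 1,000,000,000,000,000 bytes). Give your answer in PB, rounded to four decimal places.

4.7 TB = 4.7 × 10^12 bytes = 4,700,000,000,000 bytes
1 PB = 10^15 bytes = 1,000,000,000,000,000 bytes
4,700,000,000,000 / 1,000,000,000,000,000 = 0.0047 PB

0.0047 PB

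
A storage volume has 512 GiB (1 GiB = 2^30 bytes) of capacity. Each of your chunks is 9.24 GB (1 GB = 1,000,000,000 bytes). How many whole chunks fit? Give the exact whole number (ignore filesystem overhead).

Capacity: 512 GiB = 549,755,813,888 bytes
Per item: 9.24 GB = 9,240,000,000 bytes
⌊549,755,813,888 / 9,240,000,000⌋ = 59

59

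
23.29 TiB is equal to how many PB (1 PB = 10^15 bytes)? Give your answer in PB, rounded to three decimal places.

0.026 PB

23.29 TiB × 1,099,511,627,776 bytes/TiB = 25,607,625,810,903.04 bytes
1 PB = 10^15 bytes = 1,000,000,000,000,000 bytes
25,607,625,810,903.04 / 1,000,000,000,000,000 = 0.026 PB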